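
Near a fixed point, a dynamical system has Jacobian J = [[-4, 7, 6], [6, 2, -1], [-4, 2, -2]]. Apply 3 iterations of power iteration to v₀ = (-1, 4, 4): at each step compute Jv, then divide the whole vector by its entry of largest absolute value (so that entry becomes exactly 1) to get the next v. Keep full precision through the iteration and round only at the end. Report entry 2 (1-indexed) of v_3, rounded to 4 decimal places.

-0.1976

Jv0 = (56.00000, -2.00000, 4.00000); divide by 56.00000 → v1 = (1.00000, -0.03571, 0.07143)
Jv1 = (-3.82143, 5.85714, -4.21429); divide by 5.85714 → v2 = (-0.65244, 1.00000, -0.71951)
Jv2 = (5.29268, -1.19512, 6.04878); divide by 6.04878 → v3 = (0.87500, -0.19758, 1.00000)
Requested entry of v3: -392/1984 = -0.1976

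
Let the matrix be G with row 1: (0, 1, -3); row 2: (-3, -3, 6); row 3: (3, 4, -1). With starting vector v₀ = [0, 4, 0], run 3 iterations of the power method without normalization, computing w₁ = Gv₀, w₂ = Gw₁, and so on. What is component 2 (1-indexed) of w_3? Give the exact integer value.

w1 = Gv₀ = (4, -12, 16)
w2 = Gw1 = (-60, 120, -52)
w3 = Gw2 = (276, -492, 352)
The requested component of w3 is -492.

-492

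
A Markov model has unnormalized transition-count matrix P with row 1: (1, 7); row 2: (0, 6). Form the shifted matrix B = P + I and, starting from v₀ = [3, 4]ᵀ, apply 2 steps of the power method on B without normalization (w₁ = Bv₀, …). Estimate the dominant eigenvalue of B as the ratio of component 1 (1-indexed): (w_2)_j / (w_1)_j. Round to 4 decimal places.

B = P + I has rows (2, 7); (0, 7)
w1 = Bv₀ = (2·3 + 7·4; 0·3 + 7·4) = (34, 28)
w2 = Bw1 = (2·34 + 7·28; 0·34 + 7·28) = (264, 196)
Ratio: 264/34 = 7.7647

7.7647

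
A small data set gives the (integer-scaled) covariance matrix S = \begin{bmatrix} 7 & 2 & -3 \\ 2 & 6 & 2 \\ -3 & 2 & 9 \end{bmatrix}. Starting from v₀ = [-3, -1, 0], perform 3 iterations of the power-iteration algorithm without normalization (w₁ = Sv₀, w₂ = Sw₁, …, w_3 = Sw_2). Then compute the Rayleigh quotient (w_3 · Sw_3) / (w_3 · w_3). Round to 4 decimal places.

w1 = Sv₀ = (-23, -12, 7)
w2 = Sw1 = (-206, -104, 108)
w3 = Sw2 = (-1974, -820, 1382)
Sw3 = (-19604, -6104, 16720)
w3·Sw3 = (-1974)·(-19604) + (-820)·(-6104) + 1382·16720 = 66810616; w3·w3 = (-1974)·(-1974) + (-820)·(-820) + 1382·1382 = 6479000
λ ≈ 66810616/6479000 = 10.3119

10.3119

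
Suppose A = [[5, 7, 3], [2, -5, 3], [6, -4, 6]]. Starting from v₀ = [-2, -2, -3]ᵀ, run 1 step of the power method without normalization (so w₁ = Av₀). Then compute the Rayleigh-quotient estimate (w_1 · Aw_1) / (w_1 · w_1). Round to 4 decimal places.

λ ≈ 9.9008

w1 = Av₀ = (-33, -3, -22)
Aw1 = (-252, -117, -318)
w1·Aw1 = (-33)·(-252) + (-3)·(-117) + (-22)·(-318) = 15663; w1·w1 = (-33)·(-33) + (-3)·(-3) + (-22)·(-22) = 1582
λ ≈ 15663/1582 = 9.9008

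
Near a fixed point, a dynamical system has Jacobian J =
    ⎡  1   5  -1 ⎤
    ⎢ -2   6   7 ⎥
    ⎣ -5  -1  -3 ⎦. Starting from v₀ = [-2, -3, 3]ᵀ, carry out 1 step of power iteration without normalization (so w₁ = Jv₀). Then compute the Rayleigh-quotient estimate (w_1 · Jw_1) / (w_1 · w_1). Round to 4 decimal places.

λ ≈ 1.8796

w1 = Jv₀ = (-20, 7, 4)
Jw1 = (11, 110, 81)
w1·Jw1 = (-20)·11 + 7·110 + 4·81 = 874; w1·w1 = (-20)·(-20) + 7·7 + 4·4 = 465
λ ≈ 874/465 = 1.8796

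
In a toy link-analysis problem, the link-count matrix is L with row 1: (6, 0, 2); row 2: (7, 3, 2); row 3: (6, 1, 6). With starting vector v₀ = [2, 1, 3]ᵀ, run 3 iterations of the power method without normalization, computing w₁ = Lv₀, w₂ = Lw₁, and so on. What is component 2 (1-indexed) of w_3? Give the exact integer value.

w1 = Lv₀ = (6·2 + 0·1 + 2·3; 7·2 + 3·1 + 2·3; 6·2 + 1·1 + 6·3) = (18, 23, 31)
w2 = Lw1 = (6·18 + 0·23 + 2·31; 7·18 + 3·23 + 2·31; 6·18 + 1·23 + 6·31) = (170, 257, 317)
w3 = Lw2 = (1654, 2595, 3179)
The requested component of w3 is 2595.

2595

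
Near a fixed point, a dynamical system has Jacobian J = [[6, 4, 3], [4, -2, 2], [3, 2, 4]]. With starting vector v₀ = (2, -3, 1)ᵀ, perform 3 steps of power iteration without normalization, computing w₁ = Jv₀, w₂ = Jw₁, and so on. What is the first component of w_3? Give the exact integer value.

687

w1 = Jv₀ = (3, 16, 4)
w2 = Jw1 = (94, -12, 57)
w3 = Jw2 = (687, 514, 486)
The requested component of w3 is 687.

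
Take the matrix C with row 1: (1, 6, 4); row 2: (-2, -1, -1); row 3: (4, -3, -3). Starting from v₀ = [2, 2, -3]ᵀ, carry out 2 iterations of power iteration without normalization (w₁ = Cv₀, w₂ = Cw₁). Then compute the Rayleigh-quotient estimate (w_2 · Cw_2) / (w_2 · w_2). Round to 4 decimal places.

w1 = Cv₀ = (1·2 + 6·2 + 4·(-3); (-2)·2 + (-1)·2 + (-1)·(-3); 4·2 + (-3)·2 + (-3)·(-3)) = (2, -3, 11)
w2 = Cw1 = (1·2 + 6·(-3) + 4·11; (-2)·2 + (-1)·(-3) + (-1)·11; 4·2 + (-3)·(-3) + (-3)·11) = (28, -12, -16)
Cw2 = (-108, -28, 196)
w2·Cw2 = 28·(-108) + (-12)·(-28) + (-16)·196 = -5824; w2·w2 = 28·28 + (-12)·(-12) + (-16)·(-16) = 1184
λ ≈ -5824/1184 = -4.9189

λ ≈ -4.9189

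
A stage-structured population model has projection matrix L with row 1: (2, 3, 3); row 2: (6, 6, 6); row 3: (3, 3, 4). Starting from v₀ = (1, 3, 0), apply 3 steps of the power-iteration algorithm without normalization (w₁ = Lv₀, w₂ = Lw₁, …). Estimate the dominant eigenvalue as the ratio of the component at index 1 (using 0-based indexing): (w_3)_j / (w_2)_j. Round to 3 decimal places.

w1 = Lv₀ = (2·1 + 3·3 + 3·0; 6·1 + 6·3 + 6·0; 3·1 + 3·3 + 4·0) = (11, 24, 12)
w2 = Lw1 = (2·11 + 3·24 + 3·12; 6·11 + 6·24 + 6·12; 3·11 + 3·24 + 4·12) = (130, 282, 153)
w3 = Lw2 = (1565, 3390, 1848)
Ratio at component: 3390 / 282 = 12.021

12.021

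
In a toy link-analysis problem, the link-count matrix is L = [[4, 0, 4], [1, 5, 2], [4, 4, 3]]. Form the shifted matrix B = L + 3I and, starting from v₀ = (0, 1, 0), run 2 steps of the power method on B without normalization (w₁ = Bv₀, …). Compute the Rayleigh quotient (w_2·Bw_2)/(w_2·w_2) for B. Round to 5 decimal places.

μ ≈ 11.02985

B = L + 3I has rows (7, 0, 4); (1, 8, 2); (4, 4, 6)
w1 = Bv₀ = (0, 8, 4)
w2 = Bw1 = (16, 72, 56)
Bw2 = (336, 704, 688)
w2·Bw2 = 94592; w2·w2 = 8576; μ ≈ 94592/8576 = 11.02985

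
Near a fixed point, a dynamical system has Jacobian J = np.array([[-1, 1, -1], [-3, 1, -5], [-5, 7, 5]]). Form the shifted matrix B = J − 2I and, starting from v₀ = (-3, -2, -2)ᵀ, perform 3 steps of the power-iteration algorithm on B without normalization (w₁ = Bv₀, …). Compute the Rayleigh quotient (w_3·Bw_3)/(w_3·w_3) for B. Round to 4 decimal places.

-1.4469

B = J − 2I has rows (-3, 1, -1); (-3, -1, -5); (-5, 7, 3)
w1 = Bv₀ = (9, 21, -5)
w2 = Bw1 = (-1, -23, 87)
w3 = Bw2 = (-107, -409, 105)
Bw3 = (-193, 205, -2013)
w3·Bw3 = -274559; w3·w3 = 189755; μ ≈ -274559/189755 = -1.4469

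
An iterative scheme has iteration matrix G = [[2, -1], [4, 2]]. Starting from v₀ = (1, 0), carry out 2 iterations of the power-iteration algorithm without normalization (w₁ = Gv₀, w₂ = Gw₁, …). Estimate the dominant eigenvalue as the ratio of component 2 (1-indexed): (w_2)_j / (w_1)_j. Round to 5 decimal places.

λ ≈ 4.00000

w1 = Gv₀ = (2·1 + (-1)·0; 4·1 + 2·0) = (2, 4)
w2 = Gw1 = (2·2 + (-1)·4; 4·2 + 2·4) = (0, 16)
Ratio at component: 16 / 4 = 4.00000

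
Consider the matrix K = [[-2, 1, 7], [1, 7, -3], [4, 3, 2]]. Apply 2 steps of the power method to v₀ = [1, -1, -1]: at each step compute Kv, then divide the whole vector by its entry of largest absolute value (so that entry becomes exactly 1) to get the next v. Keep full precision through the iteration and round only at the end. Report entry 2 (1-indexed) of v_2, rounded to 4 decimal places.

Kv0 = (-10.00000, -3.00000, -1.00000); divide by -10.00000 → v1 = (1.00000, 0.30000, 0.10000)
Kv1 = (-1.00000, 2.80000, 5.10000); divide by 5.10000 → v2 = (-0.19608, 0.54902, 1.00000)
Requested entry of v2: -28/-51 = 0.5490

0.5490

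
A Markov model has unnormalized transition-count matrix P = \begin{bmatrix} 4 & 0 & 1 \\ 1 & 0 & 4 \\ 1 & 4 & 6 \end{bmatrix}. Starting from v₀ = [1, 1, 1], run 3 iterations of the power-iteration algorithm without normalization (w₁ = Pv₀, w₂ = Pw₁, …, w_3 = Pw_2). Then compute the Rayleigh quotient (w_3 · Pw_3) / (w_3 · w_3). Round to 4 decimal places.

w1 = Pv₀ = (4·1 + 0·1 + 1·1; 1·1 + 0·1 + 4·1; 1·1 + 4·1 + 6·1) = (5, 5, 11)
w2 = Pw1 = (4·5 + 0·5 + 1·11; 1·5 + 0·5 + 4·11; 1·5 + 4·5 + 6·11) = (31, 49, 91)
w3 = Pw2 = (215, 395, 773)
Pw3 = (1633, 3307, 6433)
w3·Pw3 = 215·1633 + 395·3307 + 773·6433 = 6630069; w3·w3 = 215·215 + 395·395 + 773·773 = 799779
λ ≈ 6630069/799779 = 8.2899

8.2899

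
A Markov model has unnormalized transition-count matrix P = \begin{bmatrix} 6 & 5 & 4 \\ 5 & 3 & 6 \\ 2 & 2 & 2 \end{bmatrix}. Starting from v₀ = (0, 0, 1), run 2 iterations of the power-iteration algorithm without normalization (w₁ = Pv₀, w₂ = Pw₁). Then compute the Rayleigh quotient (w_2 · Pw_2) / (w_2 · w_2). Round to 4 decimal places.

w1 = Pv₀ = (4, 6, 2)
w2 = Pw1 = (62, 50, 24)
Pw2 = (718, 604, 272)
w2·Pw2 = 62·718 + 50·604 + 24·272 = 81244; w2·w2 = 62·62 + 50·50 + 24·24 = 6920
λ ≈ 81244/6920 = 11.7405

11.7405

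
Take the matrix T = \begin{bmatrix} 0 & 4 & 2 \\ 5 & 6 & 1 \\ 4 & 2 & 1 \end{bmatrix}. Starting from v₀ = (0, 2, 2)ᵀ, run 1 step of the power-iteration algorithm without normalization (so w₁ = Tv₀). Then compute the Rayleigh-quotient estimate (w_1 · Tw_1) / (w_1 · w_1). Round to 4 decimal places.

9.0638

w1 = Tv₀ = (12, 14, 6)
Tw1 = (68, 150, 82)
w1·Tw1 = 12·68 + 14·150 + 6·82 = 3408; w1·w1 = 12·12 + 14·14 + 6·6 = 376
λ ≈ 3408/376 = 9.0638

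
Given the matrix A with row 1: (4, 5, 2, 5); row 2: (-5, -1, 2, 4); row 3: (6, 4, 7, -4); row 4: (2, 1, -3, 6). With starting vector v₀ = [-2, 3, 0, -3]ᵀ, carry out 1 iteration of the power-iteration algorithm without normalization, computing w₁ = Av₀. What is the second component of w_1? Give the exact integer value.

-5

w1 = Av₀ = (-8, -5, 12, -19)
The requested component of w1 is -5.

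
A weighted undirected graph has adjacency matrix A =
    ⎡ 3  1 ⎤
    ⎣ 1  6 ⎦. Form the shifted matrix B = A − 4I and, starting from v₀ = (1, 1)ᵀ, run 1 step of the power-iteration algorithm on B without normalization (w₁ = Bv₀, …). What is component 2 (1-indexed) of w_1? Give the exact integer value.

B = A − 4I has rows (-1, 1); (1, 2)
w1 = Bv₀ = ((-1)·1 + 1·1; 1·1 + 2·1) = (0, 3)
Requested component of w1: 3

3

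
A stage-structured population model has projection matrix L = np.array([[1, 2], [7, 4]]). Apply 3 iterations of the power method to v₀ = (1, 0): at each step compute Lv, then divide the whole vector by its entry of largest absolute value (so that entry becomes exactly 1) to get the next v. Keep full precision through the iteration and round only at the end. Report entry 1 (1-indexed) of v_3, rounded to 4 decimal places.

0.3469

Lv0 = (1.00000, 7.00000); divide by 7.00000 → v1 = (0.14286, 1.00000)
Lv1 = (2.14286, 5.00000); divide by 5.00000 → v2 = (0.42857, 1.00000)
Lv2 = (2.42857, 7.00000); divide by 7.00000 → v3 = (0.34694, 1.00000)
Requested entry of v3: 85/245 = 0.3469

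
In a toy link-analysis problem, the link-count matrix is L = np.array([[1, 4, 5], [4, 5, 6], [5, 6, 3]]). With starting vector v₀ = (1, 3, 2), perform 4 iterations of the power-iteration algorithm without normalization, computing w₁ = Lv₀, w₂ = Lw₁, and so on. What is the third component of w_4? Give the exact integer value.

w1 = Lv₀ = (23, 31, 29)
w2 = Lw1 = (292, 421, 388)
w3 = Lw2 = (3916, 5601, 5150)
w4 = Lw3 = (52070, 74569, 68636)
The requested component of w4 is 68636.

68636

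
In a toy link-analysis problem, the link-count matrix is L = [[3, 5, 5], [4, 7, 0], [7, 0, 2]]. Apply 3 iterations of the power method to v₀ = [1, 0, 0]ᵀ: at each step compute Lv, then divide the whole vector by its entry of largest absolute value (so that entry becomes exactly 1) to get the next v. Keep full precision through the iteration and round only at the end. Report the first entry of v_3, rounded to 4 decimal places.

Lv0 = (3.00000, 4.00000, 7.00000); divide by 7.00000 → v1 = (0.42857, 0.57143, 1.00000)
Lv1 = (9.14286, 5.71429, 5.00000); divide by 9.14286 → v2 = (1.00000, 0.62500, 0.54688)
Lv2 = (8.85938, 8.37500, 8.09375); divide by 8.85938 → v3 = (1.00000, 0.94533, 0.91358)
Requested entry of v3: 567/567 = 1.0000

1.0000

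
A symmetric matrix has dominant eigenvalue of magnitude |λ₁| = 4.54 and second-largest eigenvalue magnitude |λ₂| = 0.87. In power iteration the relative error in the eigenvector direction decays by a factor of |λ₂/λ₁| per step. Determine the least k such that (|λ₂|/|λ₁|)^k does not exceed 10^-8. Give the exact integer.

|λ₂/λ₁| = 0.87/4.54 = 0.19163
Need k ≥ ln(10^-8) / ln(0.19163) = -18.4207 / -1.6522 ≈ 11.149
Smallest integer k satisfying the bound: 12

12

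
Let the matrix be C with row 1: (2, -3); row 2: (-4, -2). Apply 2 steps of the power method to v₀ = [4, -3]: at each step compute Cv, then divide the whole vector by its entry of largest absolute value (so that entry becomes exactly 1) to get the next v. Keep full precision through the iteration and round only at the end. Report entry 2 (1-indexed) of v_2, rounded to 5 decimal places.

Cv0 = (17.000000, -10.000000); divide by 17.000000 → v1 = (1.000000, -0.588235)
Cv1 = (3.764706, -2.823529); divide by 3.764706 → v2 = (1.000000, -0.750000)
Requested entry of v2: -48/64 = -0.75000

-0.75000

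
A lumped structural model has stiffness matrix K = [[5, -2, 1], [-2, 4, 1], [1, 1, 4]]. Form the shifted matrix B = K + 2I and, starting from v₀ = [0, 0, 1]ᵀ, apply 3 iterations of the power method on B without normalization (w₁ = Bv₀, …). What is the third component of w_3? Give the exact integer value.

249

B = K + 2I has rows (7, -2, 1); (-2, 6, 1); (1, 1, 6)
w1 = Bv₀ = (7·0 + (-2)·0 + 1·1; (-2)·0 + 6·0 + 1·1; 1·0 + 1·0 + 6·1) = (1, 1, 6)
w2 = Bw1 = (7·1 + (-2)·1 + 1·6; (-2)·1 + 6·1 + 1·6; 1·1 + 1·1 + 6·6) = (11, 10, 38)
w3 = Bw2 = (95, 76, 249)
Requested component of w3: 249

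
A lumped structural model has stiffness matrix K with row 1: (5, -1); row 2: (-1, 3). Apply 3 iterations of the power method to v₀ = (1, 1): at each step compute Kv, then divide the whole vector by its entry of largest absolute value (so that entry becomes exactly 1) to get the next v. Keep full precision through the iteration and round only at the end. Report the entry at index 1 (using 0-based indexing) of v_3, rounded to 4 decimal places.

-0.1364

Kv0 = (4.00000, 2.00000); divide by 4.00000 → v1 = (1.00000, 0.50000)
Kv1 = (4.50000, 0.50000); divide by 4.50000 → v2 = (1.00000, 0.11111)
Kv2 = (4.88889, -0.66667); divide by 4.88889 → v3 = (1.00000, -0.13636)
Requested entry of v3: -12/88 = -0.1364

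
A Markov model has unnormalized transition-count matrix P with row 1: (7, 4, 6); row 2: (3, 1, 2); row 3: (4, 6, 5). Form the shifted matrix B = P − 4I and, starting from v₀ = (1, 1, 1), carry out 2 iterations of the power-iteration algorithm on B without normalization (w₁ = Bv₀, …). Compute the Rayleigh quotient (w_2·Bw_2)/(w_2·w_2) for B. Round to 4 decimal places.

B = P − 4I has rows (3, 4, 6); (3, -3, 2); (4, 6, 1)
w1 = Bv₀ = (3·1 + 4·1 + 6·1; 3·1 + (-3)·1 + 2·1; 4·1 + 6·1 + 1·1) = (13, 2, 11)
w2 = Bw1 = (3·13 + 4·2 + 6·11; 3·13 + (-3)·2 + 2·11; 4·13 + 6·2 + 1·11) = (113, 55, 75)
Bw2 = (1009, 324, 857)
w2·Bw2 = 196112; w2·w2 = 21419; μ ≈ 196112/21419 = 9.1560

9.1560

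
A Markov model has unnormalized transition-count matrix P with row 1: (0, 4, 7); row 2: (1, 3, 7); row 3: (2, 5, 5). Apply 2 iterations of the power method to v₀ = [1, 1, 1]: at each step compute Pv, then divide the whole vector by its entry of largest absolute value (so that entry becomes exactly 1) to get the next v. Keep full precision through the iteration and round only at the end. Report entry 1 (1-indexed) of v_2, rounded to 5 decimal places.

Pv0 = (11.000000, 11.000000, 12.000000); divide by 12.000000 → v1 = (0.916667, 0.916667, 1.000000)
Pv1 = (10.666667, 10.666667, 11.416667); divide by 11.416667 → v2 = (0.934307, 0.934307, 1.000000)
Requested entry of v2: 128/137 = 0.93431

0.93431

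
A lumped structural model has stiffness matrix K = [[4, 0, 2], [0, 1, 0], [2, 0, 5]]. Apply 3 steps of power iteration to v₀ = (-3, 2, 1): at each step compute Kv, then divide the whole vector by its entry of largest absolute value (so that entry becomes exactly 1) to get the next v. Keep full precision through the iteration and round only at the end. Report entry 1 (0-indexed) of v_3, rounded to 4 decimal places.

Kv0 = (-10.00000, 2.00000, -1.00000); divide by -10.00000 → v1 = (1.00000, -0.20000, 0.10000)
Kv1 = (4.20000, -0.20000, 2.50000); divide by 4.20000 → v2 = (1.00000, -0.04762, 0.59524)
Kv2 = (5.19048, -0.04762, 4.97619); divide by 5.19048 → v3 = (1.00000, -0.00917, 0.95872)
Requested entry of v3: 2/-218 = -0.0092

-0.0092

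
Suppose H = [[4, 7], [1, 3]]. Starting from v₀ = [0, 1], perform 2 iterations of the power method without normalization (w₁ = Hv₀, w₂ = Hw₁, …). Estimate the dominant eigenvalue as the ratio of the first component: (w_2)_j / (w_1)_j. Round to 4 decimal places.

w1 = Hv₀ = (7, 3)
w2 = Hw1 = (49, 16)
Ratio at component: 49 / 7 = 7.0000

λ ≈ 7.0000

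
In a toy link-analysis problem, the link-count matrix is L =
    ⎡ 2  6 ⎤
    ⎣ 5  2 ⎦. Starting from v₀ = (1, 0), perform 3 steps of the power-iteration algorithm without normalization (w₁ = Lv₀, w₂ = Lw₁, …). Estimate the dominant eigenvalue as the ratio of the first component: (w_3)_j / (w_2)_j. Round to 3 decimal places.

λ ≈ 5.529

w1 = Lv₀ = (2, 5)
w2 = Lw1 = (34, 20)
w3 = Lw2 = (188, 210)
Ratio at component: 188 / 34 = 5.529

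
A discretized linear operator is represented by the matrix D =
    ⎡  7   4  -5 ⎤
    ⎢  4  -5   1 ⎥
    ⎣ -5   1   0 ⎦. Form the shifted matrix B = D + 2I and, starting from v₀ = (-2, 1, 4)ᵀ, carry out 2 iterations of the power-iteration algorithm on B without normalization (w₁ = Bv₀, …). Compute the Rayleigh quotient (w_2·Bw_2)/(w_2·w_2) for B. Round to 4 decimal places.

B = D + 2I has rows (9, 4, -5); (4, -3, 1); (-5, 1, 2)
w1 = Bv₀ = (9·(-2) + 4·1 + (-5)·4; 4·(-2) + (-3)·1 + 1·4; (-5)·(-2) + 1·1 + 2·4) = (-34, -7, 19)
w2 = Bw1 = (9·(-34) + 4·(-7) + (-5)·19; 4·(-34) + (-3)·(-7) + 1·19; (-5)·(-34) + 1·(-7) + 2·19) = (-429, -96, 201)
Bw2 = (-5250, -1227, 2451)
w2·Bw2 = 2862693; w2·w2 = 233658; μ ≈ 2862693/233658 = 12.2516

μ ≈ 12.2516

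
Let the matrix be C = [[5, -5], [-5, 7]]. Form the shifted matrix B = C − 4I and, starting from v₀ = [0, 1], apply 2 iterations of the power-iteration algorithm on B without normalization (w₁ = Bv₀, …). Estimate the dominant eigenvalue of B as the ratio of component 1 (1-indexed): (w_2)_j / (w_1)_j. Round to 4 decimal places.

μ ≈ 4.0000

B = C − 4I has rows (1, -5); (-5, 3)
w1 = Bv₀ = (1·0 + (-5)·1; (-5)·0 + 3·1) = (-5, 3)
w2 = Bw1 = (1·(-5) + (-5)·3; (-5)·(-5) + 3·3) = (-20, 34)
Ratio: -20/-5 = 4.0000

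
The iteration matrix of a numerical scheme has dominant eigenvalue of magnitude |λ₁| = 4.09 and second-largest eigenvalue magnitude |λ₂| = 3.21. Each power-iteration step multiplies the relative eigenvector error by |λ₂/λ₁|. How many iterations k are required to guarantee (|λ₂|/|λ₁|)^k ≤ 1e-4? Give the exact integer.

|λ₂/λ₁| = 3.21/4.09 = 0.78484
Need k ≥ ln(1e-4) / ln(0.78484) = -9.2103 / -0.2423 ≈ 38.016
Smallest integer k satisfying the bound: 39

39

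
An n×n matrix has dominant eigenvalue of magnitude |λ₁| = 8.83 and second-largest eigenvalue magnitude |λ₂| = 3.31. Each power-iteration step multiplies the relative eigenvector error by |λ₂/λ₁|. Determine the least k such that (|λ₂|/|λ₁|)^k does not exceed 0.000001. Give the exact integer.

15

|λ₂/λ₁| = 3.31/8.83 = 0.37486
Need k ≥ ln(0.000001) / ln(0.37486) = -13.8155 / -0.9812 ≈ 14.080
Smallest integer k satisfying the bound: 15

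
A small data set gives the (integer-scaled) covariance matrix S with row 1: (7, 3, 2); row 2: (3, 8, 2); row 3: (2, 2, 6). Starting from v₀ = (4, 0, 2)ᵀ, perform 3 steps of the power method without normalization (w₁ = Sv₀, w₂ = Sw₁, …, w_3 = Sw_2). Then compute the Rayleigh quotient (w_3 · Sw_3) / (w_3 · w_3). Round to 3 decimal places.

w1 = Sv₀ = (7·4 + 3·0 + 2·2; 3·4 + 8·0 + 2·2; 2·4 + 2·0 + 6·2) = (32, 16, 20)
w2 = Sw1 = (7·32 + 3·16 + 2·20; 3·32 + 8·16 + 2·20; 2·32 + 2·16 + 6·20) = (312, 264, 216)
w3 = Sw2 = (3408, 3480, 2448)
Sw3 = (39192, 42960, 28464)
w3·Sw3 = 3408·39192 + 3480·42960 + 2448·28464 = 352747008; w3·w3 = 3408·3408 + 3480·3480 + 2448·2448 = 29717568
λ ≈ 352747008/29717568 = 11.870

11.870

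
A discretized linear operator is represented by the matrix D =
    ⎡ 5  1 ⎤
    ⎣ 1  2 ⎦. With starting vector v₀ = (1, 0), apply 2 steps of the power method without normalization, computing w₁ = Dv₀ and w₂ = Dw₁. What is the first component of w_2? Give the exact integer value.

26

w1 = Dv₀ = (5, 1)
w2 = Dw1 = (26, 7)
The requested component of w2 is 26.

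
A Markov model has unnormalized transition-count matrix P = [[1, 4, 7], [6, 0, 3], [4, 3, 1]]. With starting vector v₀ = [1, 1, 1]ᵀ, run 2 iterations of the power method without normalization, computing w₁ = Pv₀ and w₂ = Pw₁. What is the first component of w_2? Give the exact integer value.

104

w1 = Pv₀ = (1·1 + 4·1 + 7·1; 6·1 + 0·1 + 3·1; 4·1 + 3·1 + 1·1) = (12, 9, 8)
w2 = Pw1 = (1·12 + 4·9 + 7·8; 6·12 + 0·9 + 3·8; 4·12 + 3·9 + 1·8) = (104, 96, 83)
The requested component of w2 is 104.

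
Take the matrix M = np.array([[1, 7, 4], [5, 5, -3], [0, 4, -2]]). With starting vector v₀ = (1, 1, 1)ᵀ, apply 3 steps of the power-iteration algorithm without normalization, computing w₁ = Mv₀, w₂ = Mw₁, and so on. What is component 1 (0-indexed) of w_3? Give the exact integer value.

w1 = Mv₀ = (1·1 + 7·1 + 4·1; 5·1 + 5·1 + (-3)·1; 0·1 + 4·1 + (-2)·1) = (12, 7, 2)
w2 = Mw1 = (1·12 + 7·7 + 4·2; 5·12 + 5·7 + (-3)·2; 0·12 + 4·7 + (-2)·2) = (69, 89, 24)
w3 = Mw2 = (788, 718, 308)
The requested component of w3 is 718.

718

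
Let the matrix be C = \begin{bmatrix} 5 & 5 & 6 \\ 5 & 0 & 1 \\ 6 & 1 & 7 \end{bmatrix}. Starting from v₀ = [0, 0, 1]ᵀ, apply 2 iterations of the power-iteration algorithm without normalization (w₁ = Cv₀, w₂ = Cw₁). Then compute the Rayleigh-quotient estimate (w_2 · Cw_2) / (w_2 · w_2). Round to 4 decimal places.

λ ≈ 13.3207

w1 = Cv₀ = (6, 1, 7)
w2 = Cw1 = (77, 37, 86)
Cw2 = (1086, 471, 1101)
w2·Cw2 = 77·1086 + 37·471 + 86·1101 = 195735; w2·w2 = 77·77 + 37·37 + 86·86 = 14694
λ ≈ 195735/14694 = 13.3207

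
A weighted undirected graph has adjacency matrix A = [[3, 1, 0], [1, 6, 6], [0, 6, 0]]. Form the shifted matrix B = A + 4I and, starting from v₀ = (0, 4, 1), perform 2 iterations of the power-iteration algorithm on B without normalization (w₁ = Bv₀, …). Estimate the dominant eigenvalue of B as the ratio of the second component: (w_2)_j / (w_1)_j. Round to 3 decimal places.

B = A + 4I has rows (7, 1, 0); (1, 10, 6); (0, 6, 4)
w1 = Bv₀ = (4, 46, 28)
w2 = Bw1 = (74, 632, 388)
Ratio: 632/46 = 13.739

μ ≈ 13.739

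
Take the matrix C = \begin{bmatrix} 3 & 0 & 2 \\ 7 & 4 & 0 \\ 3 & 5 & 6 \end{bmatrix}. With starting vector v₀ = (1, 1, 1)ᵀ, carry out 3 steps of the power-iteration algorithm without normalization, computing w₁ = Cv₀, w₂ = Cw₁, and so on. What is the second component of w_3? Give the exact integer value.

617

w1 = Cv₀ = (5, 11, 14)
w2 = Cw1 = (43, 79, 154)
w3 = Cw2 = (437, 617, 1448)
The requested component of w3 is 617.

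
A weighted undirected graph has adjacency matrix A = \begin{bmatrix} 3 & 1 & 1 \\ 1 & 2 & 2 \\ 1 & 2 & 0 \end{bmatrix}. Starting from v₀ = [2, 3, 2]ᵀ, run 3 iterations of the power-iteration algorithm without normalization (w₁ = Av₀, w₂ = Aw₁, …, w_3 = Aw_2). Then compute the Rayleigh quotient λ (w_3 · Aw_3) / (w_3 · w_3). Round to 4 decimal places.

w1 = Av₀ = (3·2 + 1·3 + 1·2; 1·2 + 2·3 + 2·2; 1·2 + 2·3 + 0·2) = (11, 12, 8)
w2 = Aw1 = (3·11 + 1·12 + 1·8; 1·11 + 2·12 + 2·8; 1·11 + 2·12 + 0·8) = (53, 51, 35)
w3 = Aw2 = (245, 225, 155)
Aw3 = (1115, 1005, 695)
w3·Aw3 = 245·1115 + 225·1005 + 155·695 = 607025; w3·w3 = 245·245 + 225·225 + 155·155 = 134675
λ ≈ 607025/134675 = 4.5073

4.5073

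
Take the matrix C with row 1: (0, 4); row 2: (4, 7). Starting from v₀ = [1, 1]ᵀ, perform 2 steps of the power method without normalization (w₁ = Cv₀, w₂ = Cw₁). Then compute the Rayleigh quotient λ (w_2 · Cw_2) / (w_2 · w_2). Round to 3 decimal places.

λ ≈ 8.812

w1 = Cv₀ = (0·1 + 4·1; 4·1 + 7·1) = (4, 11)
w2 = Cw1 = (0·4 + 4·11; 4·4 + 7·11) = (44, 93)
Cw2 = (372, 827)
w2·Cw2 = 44·372 + 93·827 = 93279; w2·w2 = 44·44 + 93·93 = 10585
λ ≈ 93279/10585 = 8.812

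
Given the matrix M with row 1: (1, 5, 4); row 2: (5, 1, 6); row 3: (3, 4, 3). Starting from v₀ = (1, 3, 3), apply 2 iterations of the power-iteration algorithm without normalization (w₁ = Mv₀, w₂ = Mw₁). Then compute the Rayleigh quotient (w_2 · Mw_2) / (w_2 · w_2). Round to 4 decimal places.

w1 = Mv₀ = (1·1 + 5·3 + 4·3; 5·1 + 1·3 + 6·3; 3·1 + 4·3 + 3·3) = (28, 26, 24)
w2 = Mw1 = (1·28 + 5·26 + 4·24; 5·28 + 1·26 + 6·24; 3·28 + 4·26 + 3·24) = (254, 310, 260)
Mw2 = (2844, 3140, 2782)
w2·Mw2 = 254·2844 + 310·3140 + 260·2782 = 2419096; w2·w2 = 254·254 + 310·310 + 260·260 = 228216
λ ≈ 2419096/228216 = 10.6000

λ ≈ 10.6000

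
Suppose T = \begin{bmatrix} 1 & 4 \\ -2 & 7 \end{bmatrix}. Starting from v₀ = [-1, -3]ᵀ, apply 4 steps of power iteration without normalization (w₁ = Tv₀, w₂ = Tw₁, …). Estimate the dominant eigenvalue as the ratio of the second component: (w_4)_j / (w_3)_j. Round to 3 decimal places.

5.189

w1 = Tv₀ = (1·(-1) + 4·(-3); (-2)·(-1) + 7·(-3)) = (-13, -19)
w2 = Tw1 = (1·(-13) + 4·(-19); (-2)·(-13) + 7·(-19)) = (-89, -107)
w3 = Tw2 = (-517, -571)
w4 = Tw3 = (-2801, -2963)
Ratio at component: -2963 / -571 = 5.189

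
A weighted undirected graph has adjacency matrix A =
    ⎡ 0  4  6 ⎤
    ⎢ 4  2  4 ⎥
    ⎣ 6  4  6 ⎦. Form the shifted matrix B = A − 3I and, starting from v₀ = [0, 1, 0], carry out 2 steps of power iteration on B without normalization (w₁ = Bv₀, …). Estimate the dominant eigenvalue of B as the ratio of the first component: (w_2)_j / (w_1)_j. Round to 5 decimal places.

B = A − 3I has rows (-3, 4, 6); (4, -1, 4); (6, 4, 3)
w1 = Bv₀ = (4, -1, 4)
w2 = Bw1 = (8, 33, 32)
Ratio: 8/4 = 2.00000

μ ≈ 2.00000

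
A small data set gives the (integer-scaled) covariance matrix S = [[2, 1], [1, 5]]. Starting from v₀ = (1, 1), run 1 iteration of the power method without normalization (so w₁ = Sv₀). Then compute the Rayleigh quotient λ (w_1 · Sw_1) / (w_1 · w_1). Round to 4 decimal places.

w1 = Sv₀ = (3, 6)
Sw1 = (12, 33)
w1·Sw1 = 3·12 + 6·33 = 234; w1·w1 = 3·3 + 6·6 = 45
λ ≈ 234/45 = 5.2000

5.2000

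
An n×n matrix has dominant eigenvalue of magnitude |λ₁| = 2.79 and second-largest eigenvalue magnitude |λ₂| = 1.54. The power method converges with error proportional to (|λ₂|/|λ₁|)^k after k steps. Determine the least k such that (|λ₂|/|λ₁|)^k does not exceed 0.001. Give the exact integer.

|λ₂/λ₁| = 1.54/2.79 = 0.55197
Need k ≥ ln(0.001) / ln(0.55197) = -6.9078 / -0.5943 ≈ 11.624
Smallest integer k satisfying the bound: 12

12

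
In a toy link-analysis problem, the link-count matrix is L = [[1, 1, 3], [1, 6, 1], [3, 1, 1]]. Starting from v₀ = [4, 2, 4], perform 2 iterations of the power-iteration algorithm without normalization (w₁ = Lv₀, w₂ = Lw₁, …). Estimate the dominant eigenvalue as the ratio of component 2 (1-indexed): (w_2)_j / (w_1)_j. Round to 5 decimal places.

λ ≈ 7.80000

w1 = Lv₀ = (18, 20, 18)
w2 = Lw1 = (92, 156, 92)
Ratio at component: 156 / 20 = 7.80000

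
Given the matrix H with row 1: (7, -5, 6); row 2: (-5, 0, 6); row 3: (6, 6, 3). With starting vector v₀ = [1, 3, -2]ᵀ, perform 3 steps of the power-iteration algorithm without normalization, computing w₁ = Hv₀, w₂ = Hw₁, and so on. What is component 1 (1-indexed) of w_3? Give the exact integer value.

w1 = Hv₀ = (7·1 + (-5)·3 + 6·(-2); (-5)·1 + 0·3 + 6·(-2); 6·1 + 6·3 + 3·(-2)) = (-20, -17, 18)
w2 = Hw1 = (7·(-20) + (-5)·(-17) + 6·18; (-5)·(-20) + 0·(-17) + 6·18; 6·(-20) + 6·(-17) + 3·18) = (53, 208, -168)
w3 = Hw2 = (-1677, -1273, 1062)
The requested component of w3 is -1677.

-1677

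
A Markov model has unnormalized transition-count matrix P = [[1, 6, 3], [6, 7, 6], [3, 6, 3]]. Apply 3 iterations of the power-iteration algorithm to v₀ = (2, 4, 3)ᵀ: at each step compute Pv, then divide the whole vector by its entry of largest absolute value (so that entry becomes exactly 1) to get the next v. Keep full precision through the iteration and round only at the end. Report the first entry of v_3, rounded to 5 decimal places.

0.59095

Pv0 = (35.000000, 58.000000, 39.000000); divide by 58.000000 → v1 = (0.603448, 1.000000, 0.672414)
Pv1 = (8.620690, 14.655172, 9.827586); divide by 14.655172 → v2 = (0.588235, 1.000000, 0.670588)
Pv2 = (8.600000, 14.552941, 9.776471); divide by 14.552941 → v3 = (0.590946, 1.000000, 0.671787)
Requested entry of v3: 7310/12370 = 0.59095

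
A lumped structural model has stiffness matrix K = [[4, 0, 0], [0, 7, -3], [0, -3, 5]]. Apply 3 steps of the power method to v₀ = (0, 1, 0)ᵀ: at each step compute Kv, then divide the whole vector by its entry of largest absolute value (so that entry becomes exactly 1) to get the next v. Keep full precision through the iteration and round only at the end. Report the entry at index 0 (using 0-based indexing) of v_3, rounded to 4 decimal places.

0.0000

Kv0 = (0.00000, 7.00000, -3.00000); divide by 7.00000 → v1 = (0.00000, 1.00000, -0.42857)
Kv1 = (0.00000, 8.28571, -5.14286); divide by 8.28571 → v2 = (0.00000, 1.00000, -0.62069)
Kv2 = (0.00000, 8.86207, -6.10345); divide by 8.86207 → v3 = (0.00000, 1.00000, -0.68872)
Requested entry of v3: 0/514 = 0.0000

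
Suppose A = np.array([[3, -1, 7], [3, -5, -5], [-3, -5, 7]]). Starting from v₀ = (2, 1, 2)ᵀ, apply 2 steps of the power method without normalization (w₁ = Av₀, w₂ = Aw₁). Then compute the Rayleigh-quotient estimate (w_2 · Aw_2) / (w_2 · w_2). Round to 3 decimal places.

λ ≈ -0.271

w1 = Av₀ = (19, -9, 3)
w2 = Aw1 = (87, 87, 9)
Aw2 = (237, -219, -633)
w2·Aw2 = 87·237 + 87·(-219) + 9·(-633) = -4131; w2·w2 = 87·87 + 87·87 + 9·9 = 15219
λ ≈ -4131/15219 = -0.271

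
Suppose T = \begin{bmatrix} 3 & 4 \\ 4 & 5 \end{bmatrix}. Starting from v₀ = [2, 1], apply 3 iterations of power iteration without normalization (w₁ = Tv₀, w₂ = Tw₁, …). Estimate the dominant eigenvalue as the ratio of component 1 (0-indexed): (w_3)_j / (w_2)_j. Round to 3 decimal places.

w1 = Tv₀ = (10, 13)
w2 = Tw1 = (82, 105)
w3 = Tw2 = (666, 853)
Ratio at component: 853 / 105 = 8.124

λ ≈ 8.124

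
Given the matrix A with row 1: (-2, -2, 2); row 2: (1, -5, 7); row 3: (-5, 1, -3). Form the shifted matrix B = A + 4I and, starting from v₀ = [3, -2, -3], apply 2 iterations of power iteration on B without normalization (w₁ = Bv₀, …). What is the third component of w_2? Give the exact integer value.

-56

B = A + 4I has rows (2, -2, 2); (1, -1, 7); (-5, 1, 1)
w1 = Bv₀ = (2·3 + (-2)·(-2) + 2·(-3); 1·3 + (-1)·(-2) + 7·(-3); (-5)·3 + 1·(-2) + 1·(-3)) = (4, -16, -20)
w2 = Bw1 = (2·4 + (-2)·(-16) + 2·(-20); 1·4 + (-1)·(-16) + 7·(-20); (-5)·4 + 1·(-16) + 1·(-20)) = (0, -120, -56)
Requested component of w2: -56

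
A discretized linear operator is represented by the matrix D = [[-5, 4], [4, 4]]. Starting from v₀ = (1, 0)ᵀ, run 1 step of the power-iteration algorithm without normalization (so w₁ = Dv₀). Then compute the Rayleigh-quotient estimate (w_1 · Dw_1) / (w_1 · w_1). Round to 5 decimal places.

w1 = Dv₀ = ((-5)·1 + 4·0; 4·1 + 4·0) = (-5, 4)
Dw1 = (41, -4)
w1·Dw1 = (-5)·41 + 4·(-4) = -221; w1·w1 = (-5)·(-5) + 4·4 = 41
λ ≈ -221/41 = -5.39024

-5.39024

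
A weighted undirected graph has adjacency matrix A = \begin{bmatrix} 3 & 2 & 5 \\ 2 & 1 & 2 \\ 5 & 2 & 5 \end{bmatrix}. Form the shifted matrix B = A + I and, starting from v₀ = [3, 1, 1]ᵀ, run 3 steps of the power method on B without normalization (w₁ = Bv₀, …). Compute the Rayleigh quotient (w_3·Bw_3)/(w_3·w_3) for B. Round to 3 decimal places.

μ ≈ 10.982

B = A + I has rows (4, 2, 5); (2, 2, 2); (5, 2, 6)
w1 = Bv₀ = (4·3 + 2·1 + 5·1; 2·3 + 2·1 + 2·1; 5·3 + 2·1 + 6·1) = (19, 10, 23)
w2 = Bw1 = (4·19 + 2·10 + 5·23; 2·19 + 2·10 + 2·23; 5·19 + 2·10 + 6·23) = (211, 104, 253)
w3 = Bw2 = (2317, 1136, 2781)
Bw3 = (25445, 12468, 30543)
w3·Bw3 = 158059796; w3·w3 = 14392946; μ ≈ 158059796/14392946 = 10.982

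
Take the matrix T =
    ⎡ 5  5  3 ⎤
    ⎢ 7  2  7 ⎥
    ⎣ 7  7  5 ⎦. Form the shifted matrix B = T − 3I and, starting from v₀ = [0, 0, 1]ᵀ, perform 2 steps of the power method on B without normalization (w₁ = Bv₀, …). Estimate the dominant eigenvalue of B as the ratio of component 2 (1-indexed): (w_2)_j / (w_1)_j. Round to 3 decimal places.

B = T − 3I has rows (2, 5, 3); (7, -1, 7); (7, 7, 2)
w1 = Bv₀ = (2·0 + 5·0 + 3·1; 7·0 + (-1)·0 + 7·1; 7·0 + 7·0 + 2·1) = (3, 7, 2)
w2 = Bw1 = (2·3 + 5·7 + 3·2; 7·3 + (-1)·7 + 7·2; 7·3 + 7·7 + 2·2) = (47, 28, 74)
Ratio: 28/7 = 4.000

μ ≈ 4.000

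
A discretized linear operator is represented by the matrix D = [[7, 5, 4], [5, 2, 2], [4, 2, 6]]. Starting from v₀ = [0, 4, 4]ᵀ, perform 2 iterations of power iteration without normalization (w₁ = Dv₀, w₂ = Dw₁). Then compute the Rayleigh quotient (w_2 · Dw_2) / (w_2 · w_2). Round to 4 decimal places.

12.9400

w1 = Dv₀ = (36, 16, 32)
w2 = Dw1 = (460, 276, 368)
Dw2 = (6072, 3588, 4600)
w2·Dw2 = 460·6072 + 276·3588 + 368·4600 = 5476208; w2·w2 = 460·460 + 276·276 + 368·368 = 423200
λ ≈ 5476208/423200 = 12.9400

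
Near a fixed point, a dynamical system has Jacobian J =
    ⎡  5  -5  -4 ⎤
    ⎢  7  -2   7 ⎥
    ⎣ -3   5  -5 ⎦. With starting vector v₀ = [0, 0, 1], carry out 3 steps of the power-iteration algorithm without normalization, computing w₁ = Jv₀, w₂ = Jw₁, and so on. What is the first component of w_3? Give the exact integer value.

w1 = Jv₀ = (5·0 + (-5)·0 + (-4)·1; 7·0 + (-2)·0 + 7·1; (-3)·0 + 5·0 + (-5)·1) = (-4, 7, -5)
w2 = Jw1 = (5·(-4) + (-5)·7 + (-4)·(-5); 7·(-4) + (-2)·7 + 7·(-5); (-3)·(-4) + 5·7 + (-5)·(-5)) = (-35, -77, 72)
w3 = Jw2 = (-78, 413, -640)
The requested component of w3 is -78.

-78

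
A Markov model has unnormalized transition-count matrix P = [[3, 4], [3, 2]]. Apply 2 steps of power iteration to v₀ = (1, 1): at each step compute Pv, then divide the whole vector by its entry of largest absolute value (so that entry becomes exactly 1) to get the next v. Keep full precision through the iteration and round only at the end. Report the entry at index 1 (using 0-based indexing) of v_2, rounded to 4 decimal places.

0.7561

Pv0 = (7.00000, 5.00000); divide by 7.00000 → v1 = (1.00000, 0.71429)
Pv1 = (5.85714, 4.42857); divide by 5.85714 → v2 = (1.00000, 0.75610)
Requested entry of v2: 31/41 = 0.7561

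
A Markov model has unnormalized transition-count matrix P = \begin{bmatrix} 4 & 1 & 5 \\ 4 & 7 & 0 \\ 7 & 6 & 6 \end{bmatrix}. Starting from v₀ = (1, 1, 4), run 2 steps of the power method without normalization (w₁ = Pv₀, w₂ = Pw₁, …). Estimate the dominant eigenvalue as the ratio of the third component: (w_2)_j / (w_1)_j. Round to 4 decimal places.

12.5135

w1 = Pv₀ = (4·1 + 1·1 + 5·4; 4·1 + 7·1 + 0·4; 7·1 + 6·1 + 6·4) = (25, 11, 37)
w2 = Pw1 = (4·25 + 1·11 + 5·37; 4·25 + 7·11 + 0·37; 7·25 + 6·11 + 6·37) = (296, 177, 463)
Ratio at component: 463 / 37 = 12.5135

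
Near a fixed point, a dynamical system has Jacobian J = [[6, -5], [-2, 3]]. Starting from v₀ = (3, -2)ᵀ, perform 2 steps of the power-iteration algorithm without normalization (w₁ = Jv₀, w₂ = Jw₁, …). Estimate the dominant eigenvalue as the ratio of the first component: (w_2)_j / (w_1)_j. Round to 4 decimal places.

w1 = Jv₀ = (6·3 + (-5)·(-2); (-2)·3 + 3·(-2)) = (28, -12)
w2 = Jw1 = (6·28 + (-5)·(-12); (-2)·28 + 3·(-12)) = (228, -92)
Ratio at component: 228 / 28 = 8.1429

8.1429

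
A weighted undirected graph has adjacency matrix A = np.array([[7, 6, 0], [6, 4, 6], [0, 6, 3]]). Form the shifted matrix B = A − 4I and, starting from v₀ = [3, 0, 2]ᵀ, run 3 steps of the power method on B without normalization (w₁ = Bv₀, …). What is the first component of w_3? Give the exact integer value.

873

B = A − 4I has rows (3, 6, 0); (6, 0, 6); (0, 6, -1)
w1 = Bv₀ = (3·3 + 6·0 + 0·2; 6·3 + 0·0 + 6·2; 0·3 + 6·0 + (-1)·2) = (9, 30, -2)
w2 = Bw1 = (3·9 + 6·30 + 0·(-2); 6·9 + 0·30 + 6·(-2); 0·9 + 6·30 + (-1)·(-2)) = (207, 42, 182)
w3 = Bw2 = (873, 2334, 70)
Requested component of w3: 873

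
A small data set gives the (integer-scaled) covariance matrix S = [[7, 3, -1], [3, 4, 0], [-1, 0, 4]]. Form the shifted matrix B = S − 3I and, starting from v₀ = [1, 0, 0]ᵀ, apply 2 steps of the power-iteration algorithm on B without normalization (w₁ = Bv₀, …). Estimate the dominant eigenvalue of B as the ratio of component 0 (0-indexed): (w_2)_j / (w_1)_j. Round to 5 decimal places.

B = S − 3I has rows (4, 3, -1); (3, 1, 0); (-1, 0, 1)
w1 = Bv₀ = (4·1 + 3·0 + (-1)·0; 3·1 + 1·0 + 0·0; (-1)·1 + 0·0 + 1·0) = (4, 3, -1)
w2 = Bw1 = (4·4 + 3·3 + (-1)·(-1); 3·4 + 1·3 + 0·(-1); (-1)·4 + 0·3 + 1·(-1)) = (26, 15, -5)
Ratio: 26/4 = 6.50000

μ ≈ 6.50000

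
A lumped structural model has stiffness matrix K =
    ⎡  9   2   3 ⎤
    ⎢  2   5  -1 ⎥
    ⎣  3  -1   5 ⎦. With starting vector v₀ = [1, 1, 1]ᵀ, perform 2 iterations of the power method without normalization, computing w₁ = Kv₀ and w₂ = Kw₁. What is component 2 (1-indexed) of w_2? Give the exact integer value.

51

w1 = Kv₀ = (14, 6, 7)
w2 = Kw1 = (159, 51, 71)
The requested component of w2 is 51.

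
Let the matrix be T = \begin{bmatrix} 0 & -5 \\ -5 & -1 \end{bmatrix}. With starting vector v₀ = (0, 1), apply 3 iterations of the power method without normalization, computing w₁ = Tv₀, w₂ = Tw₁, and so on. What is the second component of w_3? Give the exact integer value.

-51

w1 = Tv₀ = (0·0 + (-5)·1; (-5)·0 + (-1)·1) = (-5, -1)
w2 = Tw1 = (0·(-5) + (-5)·(-1); (-5)·(-5) + (-1)·(-1)) = (5, 26)
w3 = Tw2 = (-130, -51)
The requested component of w3 is -51.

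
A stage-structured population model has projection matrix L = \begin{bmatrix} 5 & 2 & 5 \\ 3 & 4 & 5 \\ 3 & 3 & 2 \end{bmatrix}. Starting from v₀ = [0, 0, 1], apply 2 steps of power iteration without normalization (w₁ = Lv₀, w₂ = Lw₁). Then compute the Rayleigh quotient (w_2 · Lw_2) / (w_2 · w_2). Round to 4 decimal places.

w1 = Lv₀ = (5, 5, 2)
w2 = Lw1 = (45, 45, 34)
Lw2 = (485, 485, 338)
w2·Lw2 = 45·485 + 45·485 + 34·338 = 55142; w2·w2 = 45·45 + 45·45 + 34·34 = 5206
λ ≈ 55142/5206 = 10.5920

10.5920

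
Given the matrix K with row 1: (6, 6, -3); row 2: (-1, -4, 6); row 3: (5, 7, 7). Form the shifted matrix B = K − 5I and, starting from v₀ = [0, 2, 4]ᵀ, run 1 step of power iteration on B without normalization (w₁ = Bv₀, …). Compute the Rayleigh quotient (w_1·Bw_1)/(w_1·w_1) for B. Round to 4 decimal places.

4.5385

B = K − 5I has rows (1, 6, -3); (-1, -9, 6); (5, 7, 2)
w1 = Bv₀ = (0, 6, 22)
Bw1 = (-30, 78, 86)
w1·Bw1 = 2360; w1·w1 = 520; μ ≈ 2360/520 = 4.5385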